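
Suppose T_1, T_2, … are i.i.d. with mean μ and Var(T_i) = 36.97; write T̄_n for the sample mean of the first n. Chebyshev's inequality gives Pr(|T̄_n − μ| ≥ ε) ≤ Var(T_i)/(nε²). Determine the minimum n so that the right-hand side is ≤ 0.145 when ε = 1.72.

Require 36.97/(n·1.72²) ≤ 0.145, i.e. n ≥ 36.97/(0.145·1.72²) = 86.184.
The smallest integer n is 87.

87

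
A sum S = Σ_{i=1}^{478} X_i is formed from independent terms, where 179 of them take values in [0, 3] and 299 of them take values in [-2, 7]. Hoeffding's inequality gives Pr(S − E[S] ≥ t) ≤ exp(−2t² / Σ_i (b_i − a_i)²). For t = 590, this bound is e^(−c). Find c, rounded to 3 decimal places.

26.953

Σ(b_i − a_i)² = 179·3² + 299·9² = 25830.
c = 2t² / 25830 = 2·590² / 25830 = 26.9532.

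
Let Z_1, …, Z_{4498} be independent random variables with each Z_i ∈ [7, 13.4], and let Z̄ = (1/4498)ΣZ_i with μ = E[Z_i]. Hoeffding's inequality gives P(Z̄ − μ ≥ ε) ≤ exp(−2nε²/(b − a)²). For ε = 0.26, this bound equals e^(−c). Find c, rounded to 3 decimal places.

c = 2nε²/(b − a)² = 2·4498·0.26² / 6.4² = 14.8469.

14.847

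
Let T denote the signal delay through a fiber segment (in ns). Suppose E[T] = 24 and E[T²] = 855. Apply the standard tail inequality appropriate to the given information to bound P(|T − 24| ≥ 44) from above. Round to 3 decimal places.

0.144

The first two moments determine the variance, so Chebyshev's inequality is the sharpest standard bound available.
Var(T) = E[T²] − (E[T])² = 855 − 576 = 279.
Chebyshev's inequality: P(|T − μ| ≥ t) ≤ Var(T)/t² = 279/1936 = 0.1441.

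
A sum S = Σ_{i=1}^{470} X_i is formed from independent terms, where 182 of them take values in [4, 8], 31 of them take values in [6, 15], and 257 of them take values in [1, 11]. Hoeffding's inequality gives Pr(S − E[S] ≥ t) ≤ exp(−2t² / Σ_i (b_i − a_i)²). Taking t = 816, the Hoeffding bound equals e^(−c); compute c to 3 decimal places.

42.789

Σ(b_i − a_i)² = 182·4² + 31·9² + 257·10² = 31123.
c = 2t² / 31123 = 2·816² / 31123 = 42.7887.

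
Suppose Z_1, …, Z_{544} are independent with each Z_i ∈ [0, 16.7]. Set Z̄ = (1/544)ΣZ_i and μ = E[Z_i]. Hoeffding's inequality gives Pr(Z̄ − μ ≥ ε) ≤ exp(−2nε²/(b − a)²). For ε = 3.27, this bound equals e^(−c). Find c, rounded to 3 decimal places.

41.715

c = 2nε²/(b − a)² = 2·544·3.27² / 16.7² = 41.7149.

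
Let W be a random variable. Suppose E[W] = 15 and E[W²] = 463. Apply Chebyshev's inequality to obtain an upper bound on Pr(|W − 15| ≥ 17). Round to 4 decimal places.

Var(W) = E[W²] − (E[W])² = 463 − 225 = 238.
Chebyshev's inequality: Pr(|W − μ| ≥ t) ≤ Var(W)/t² = 238/289 = 0.8235.

0.8235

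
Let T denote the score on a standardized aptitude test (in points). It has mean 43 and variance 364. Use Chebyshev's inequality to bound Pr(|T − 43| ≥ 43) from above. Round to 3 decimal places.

Chebyshev: Pr(|T − μ| ≥ t) ≤ Var(T)/t².
Bound = 364 / 1849 = 0.1969.

0.197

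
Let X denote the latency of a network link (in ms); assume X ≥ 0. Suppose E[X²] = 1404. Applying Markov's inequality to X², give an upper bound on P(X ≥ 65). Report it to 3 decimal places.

Since X ≥ 0, the event {X ≥ 65} is the same as {X² ≥ 4225}.
Markov's inequality applied to X² gives P(X² ≥ 4225) ≤ E[X²]/4225 = 1404/4225 = 0.3323.

0.332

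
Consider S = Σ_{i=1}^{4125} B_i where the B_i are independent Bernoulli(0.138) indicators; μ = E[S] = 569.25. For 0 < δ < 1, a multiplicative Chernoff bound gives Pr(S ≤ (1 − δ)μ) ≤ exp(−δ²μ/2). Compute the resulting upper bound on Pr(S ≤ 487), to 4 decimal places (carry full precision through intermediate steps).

0.0026

Write 487 = (1 − δ)μ, so δ = 1 − 487/569.25 = 0.1444884…
Then the exponent is δ²μ/2 = (μ − 487)²/(2μ) = 5.942084.
Bound = exp(−5.942084) = 0.00263.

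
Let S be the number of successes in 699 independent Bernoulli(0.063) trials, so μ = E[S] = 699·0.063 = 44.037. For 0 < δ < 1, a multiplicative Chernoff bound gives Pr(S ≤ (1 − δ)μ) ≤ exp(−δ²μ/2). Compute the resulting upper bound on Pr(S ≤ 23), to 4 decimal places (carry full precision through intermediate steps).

0.0066

Write 23 = (1 − δ)μ, so δ = 1 − 23/44.037 = 0.4777119…
Then the exponent is δ²μ/2 = (μ − 23)²/(2μ) = 5.024813.
Bound = exp(−5.024813) = 0.00657.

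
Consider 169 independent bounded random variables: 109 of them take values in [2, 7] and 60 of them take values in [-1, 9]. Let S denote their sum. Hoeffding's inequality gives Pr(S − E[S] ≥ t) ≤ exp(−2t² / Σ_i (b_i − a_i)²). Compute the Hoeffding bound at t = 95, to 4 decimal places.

Σ(b_i − a_i)² = 109·5² + 60·10² = 8725.
Exponent = 2·95² / 8725 = 2.06877.
Bound = exp(−2.06877) = 0.12634.

0.1263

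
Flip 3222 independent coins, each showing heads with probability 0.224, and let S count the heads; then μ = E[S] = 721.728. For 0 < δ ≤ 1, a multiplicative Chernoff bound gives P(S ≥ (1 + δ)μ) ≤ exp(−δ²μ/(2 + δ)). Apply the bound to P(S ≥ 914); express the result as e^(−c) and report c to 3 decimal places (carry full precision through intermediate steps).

22.601

Write 914 = (1 + δ)μ, so δ = 914/721.728 − 1 = 0.2664051…
Then the exponent is δ²μ/(2 + δ) = (914 − μ)² / (μ·(2 + δ)) = 22.600654.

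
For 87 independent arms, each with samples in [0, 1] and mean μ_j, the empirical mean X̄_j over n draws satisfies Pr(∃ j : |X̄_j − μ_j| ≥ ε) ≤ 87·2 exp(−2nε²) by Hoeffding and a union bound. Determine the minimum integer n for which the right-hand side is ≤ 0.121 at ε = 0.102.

350

Need 2·87·exp(−2nε²) ≤ 0.121, i.e. exp(−2nε²) ≤ 0.121/174.
So 2nε² ≥ ln(174/0.121) = 7.271020.
Hence n ≥ 7.271020/(2·0.102²) = 349.434.
The smallest integer n is 350.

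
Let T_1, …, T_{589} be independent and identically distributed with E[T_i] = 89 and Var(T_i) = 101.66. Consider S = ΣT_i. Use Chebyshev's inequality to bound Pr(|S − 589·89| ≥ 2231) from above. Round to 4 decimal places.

0.0120

Var(S) = n·Var(T_i) = 589·101.66 = 59877.74.
Chebyshev: Pr(|S − 589·89| ≥ 2231) ≤ Var(S)/2231² = 59877.74/4977361 = 0.0120.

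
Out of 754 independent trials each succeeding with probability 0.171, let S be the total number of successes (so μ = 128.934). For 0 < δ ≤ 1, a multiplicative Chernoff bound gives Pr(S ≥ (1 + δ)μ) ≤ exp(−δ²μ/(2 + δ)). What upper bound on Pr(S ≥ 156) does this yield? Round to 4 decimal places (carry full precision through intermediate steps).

0.0765

Write 156 = (1 + δ)μ, so δ = 156/128.934 − 1 = 0.2099214…
Then the exponent is δ²μ/(2 + δ) = (156 − μ)² / (μ·(2 + δ)) = 2.571011.
Bound = exp(−2.571011) = 0.07646.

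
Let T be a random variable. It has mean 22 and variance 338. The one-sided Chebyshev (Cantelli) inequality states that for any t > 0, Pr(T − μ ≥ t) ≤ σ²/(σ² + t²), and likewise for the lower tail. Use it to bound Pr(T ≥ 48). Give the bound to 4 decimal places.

Here σ² = 338 and t = 26, so σ² + t² = 1014.
Cantelli's bound: 338/1014 = 0.3333.

0.3333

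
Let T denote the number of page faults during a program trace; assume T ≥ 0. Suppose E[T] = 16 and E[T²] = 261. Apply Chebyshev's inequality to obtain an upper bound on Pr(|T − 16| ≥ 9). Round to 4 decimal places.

0.0617

Var(T) = E[T²] − (E[T])² = 261 − 256 = 5.
Chebyshev's inequality: Pr(|T − μ| ≥ t) ≤ Var(T)/t² = 5/81 = 0.0617.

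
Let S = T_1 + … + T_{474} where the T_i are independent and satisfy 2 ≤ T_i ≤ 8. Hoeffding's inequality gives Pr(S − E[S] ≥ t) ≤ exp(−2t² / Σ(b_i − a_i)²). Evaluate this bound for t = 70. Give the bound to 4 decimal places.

Σ(b_i − a_i)² = 474·(6)² = 17064.
Exponent = 2·70²/17064 = 0.5743.
Bound = exp(−0.5743) = 0.56309.

0.5631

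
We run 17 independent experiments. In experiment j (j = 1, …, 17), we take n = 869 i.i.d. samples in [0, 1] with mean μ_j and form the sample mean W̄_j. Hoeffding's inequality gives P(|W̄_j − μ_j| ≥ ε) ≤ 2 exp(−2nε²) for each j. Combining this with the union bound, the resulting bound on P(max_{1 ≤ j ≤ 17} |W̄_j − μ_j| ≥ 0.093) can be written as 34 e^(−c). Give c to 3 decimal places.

Union bound over the 17 events: P(max_{1 ≤ j ≤ 17} |W̄_j − μ_j| ≥ 0.093) ≤ 17·2·exp(−2nε²) = 34 exp(−2·869·0.093²).
So c = 2·869·0.093² = 15.0320.

15.032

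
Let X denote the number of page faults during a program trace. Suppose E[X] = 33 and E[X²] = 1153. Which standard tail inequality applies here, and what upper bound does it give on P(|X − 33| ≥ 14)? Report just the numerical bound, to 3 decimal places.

The first two moments determine the variance, so Chebyshev's inequality is the sharpest standard bound available.
Var(X) = E[X²] − (E[X])² = 1153 − 1089 = 64.
Chebyshev's inequality: P(|X − μ| ≥ t) ≤ Var(X)/t² = 64/196 = 0.3265.

0.327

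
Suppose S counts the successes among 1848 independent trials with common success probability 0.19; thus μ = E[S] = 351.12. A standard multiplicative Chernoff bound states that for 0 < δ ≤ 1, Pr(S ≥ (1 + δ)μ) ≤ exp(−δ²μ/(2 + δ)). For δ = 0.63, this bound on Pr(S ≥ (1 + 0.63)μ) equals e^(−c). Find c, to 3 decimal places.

c = δ²μ/(2 + δ) = 0.63²·351.12/(2 + 0.63) = 52.9884.

52.988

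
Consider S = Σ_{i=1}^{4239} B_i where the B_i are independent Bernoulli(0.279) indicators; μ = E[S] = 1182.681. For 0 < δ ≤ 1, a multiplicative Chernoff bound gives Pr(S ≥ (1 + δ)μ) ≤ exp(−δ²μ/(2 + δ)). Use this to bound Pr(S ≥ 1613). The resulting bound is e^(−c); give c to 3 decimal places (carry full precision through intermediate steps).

66.236

Write 1613 = (1 + δ)μ, so δ = 1613/1182.681 − 1 = 0.3638504…
Then the exponent is δ²μ/(2 + δ) = (1613 − μ)² / (μ·(2 + δ)) = 66.235898.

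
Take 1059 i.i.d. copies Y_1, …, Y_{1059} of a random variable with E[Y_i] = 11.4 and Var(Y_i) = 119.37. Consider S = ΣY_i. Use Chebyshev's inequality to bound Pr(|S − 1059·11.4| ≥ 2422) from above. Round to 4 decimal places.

Var(S) = n·Var(Y_i) = 1059·119.37 = 126412.83.
Chebyshev: Pr(|S − 1059·11.4| ≥ 2422) ≤ Var(S)/2422² = 126412.83/5866084 = 0.0215.

0.0215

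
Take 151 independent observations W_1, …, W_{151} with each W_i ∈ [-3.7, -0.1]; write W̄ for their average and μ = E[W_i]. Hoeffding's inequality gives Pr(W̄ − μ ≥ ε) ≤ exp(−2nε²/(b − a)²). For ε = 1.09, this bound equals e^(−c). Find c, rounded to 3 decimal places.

c = 2nε²/(b − a)² = 2·151·1.09² / 3.6² = 27.6857.

27.686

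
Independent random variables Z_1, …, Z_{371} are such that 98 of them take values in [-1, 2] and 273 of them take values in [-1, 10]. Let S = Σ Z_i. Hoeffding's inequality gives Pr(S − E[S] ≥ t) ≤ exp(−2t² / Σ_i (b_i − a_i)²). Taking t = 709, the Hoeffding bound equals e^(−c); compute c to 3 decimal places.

29.644

Σ(b_i − a_i)² = 98·3² + 273·11² = 33915.
c = 2t² / 33915 = 2·709² / 33915 = 29.6436.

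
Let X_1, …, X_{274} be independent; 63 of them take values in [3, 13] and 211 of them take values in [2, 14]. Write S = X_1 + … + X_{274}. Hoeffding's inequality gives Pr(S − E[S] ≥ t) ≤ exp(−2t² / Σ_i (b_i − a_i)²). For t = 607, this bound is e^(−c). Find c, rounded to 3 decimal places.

20.088

Σ(b_i − a_i)² = 63·10² + 211·12² = 36684.
c = 2t² / 36684 = 2·607² / 36684 = 20.0877.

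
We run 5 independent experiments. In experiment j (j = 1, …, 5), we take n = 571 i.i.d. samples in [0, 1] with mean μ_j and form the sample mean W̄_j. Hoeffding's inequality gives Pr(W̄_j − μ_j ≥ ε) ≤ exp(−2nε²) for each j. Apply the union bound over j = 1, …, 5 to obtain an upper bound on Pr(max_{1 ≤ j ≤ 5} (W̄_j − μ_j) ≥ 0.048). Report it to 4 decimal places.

0.3600

Per-experiment Hoeffding bound: exp(−2·571·0.048²) = exp(−2.63117) = 0.071994.
Union bound over 5 events: 5·0.071994 = 0.35997.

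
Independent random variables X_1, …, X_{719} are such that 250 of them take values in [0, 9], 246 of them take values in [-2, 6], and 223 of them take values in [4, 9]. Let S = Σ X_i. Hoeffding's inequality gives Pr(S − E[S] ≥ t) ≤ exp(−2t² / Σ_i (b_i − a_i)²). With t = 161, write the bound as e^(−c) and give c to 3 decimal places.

Σ(b_i − a_i)² = 250·9² + 246·8² + 223·5² = 41569.
c = 2t² / 41569 = 2·161² / 41569 = 1.2471.

1.247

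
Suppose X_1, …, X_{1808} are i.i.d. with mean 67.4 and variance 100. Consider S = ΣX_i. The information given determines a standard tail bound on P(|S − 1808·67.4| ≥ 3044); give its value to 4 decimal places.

With mean and variance of each term known, Chebyshev's inequality bounds the deviation of the sum (or sample mean).
Var(S) = n·Var(X_i) = 1808·100 = 180800.
Chebyshev: P(|S − 1808·67.4| ≥ 3044) ≤ Var(S)/3044² = 180800/9265936 = 0.0195.

0.0195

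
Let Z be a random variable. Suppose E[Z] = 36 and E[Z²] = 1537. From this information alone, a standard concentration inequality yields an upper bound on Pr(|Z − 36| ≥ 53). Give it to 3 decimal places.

0.086

The first two moments determine the variance, so Chebyshev's inequality is the sharpest standard bound available.
Var(Z) = E[Z²] − (E[Z])² = 1537 − 1296 = 241.
Chebyshev's inequality: Pr(|Z − μ| ≥ t) ≤ Var(Z)/t² = 241/2809 = 0.0858.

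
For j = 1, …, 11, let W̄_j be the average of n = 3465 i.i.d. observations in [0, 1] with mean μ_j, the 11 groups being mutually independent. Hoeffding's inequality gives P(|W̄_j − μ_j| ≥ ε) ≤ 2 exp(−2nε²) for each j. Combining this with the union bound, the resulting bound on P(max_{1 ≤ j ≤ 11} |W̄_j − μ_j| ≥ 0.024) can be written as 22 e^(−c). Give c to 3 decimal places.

3.992

Union bound over the 11 events: P(max_{1 ≤ j ≤ 11} |W̄_j − μ_j| ≥ 0.024) ≤ 11·2·exp(−2nε²) = 22 exp(−2·3465·0.024²).
So c = 2·3465·0.024² = 3.9917.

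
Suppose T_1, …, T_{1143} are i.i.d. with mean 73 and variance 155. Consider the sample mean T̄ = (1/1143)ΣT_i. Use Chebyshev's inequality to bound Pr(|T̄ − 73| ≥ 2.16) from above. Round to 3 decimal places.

Var(T̄) = Var(T_i)/n = 155/1143 = 0.13561.
Chebyshev: Pr(|T̄ − 73| ≥ 2.16) ≤ Var(T̄)/(2.16)² = 155/(1143·2.16²) = 0.0291.

0.029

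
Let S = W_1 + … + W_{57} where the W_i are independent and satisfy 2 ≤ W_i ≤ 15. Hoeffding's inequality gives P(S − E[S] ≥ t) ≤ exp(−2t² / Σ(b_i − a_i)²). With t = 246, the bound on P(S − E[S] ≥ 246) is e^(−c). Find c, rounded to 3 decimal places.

12.564

Σ(b_i − a_i)² = 57·(13)² = 9633.
c = 2t²/9633 = 2·246²/9633 = 12.5643.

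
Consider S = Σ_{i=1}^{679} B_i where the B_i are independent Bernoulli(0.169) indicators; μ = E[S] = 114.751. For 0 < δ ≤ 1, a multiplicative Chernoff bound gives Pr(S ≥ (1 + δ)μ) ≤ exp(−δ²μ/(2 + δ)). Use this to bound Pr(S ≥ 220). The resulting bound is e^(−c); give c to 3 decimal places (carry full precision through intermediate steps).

Write 220 = (1 + δ)μ, so δ = 220/114.751 − 1 = 0.9171946…
Then the exponent is δ²μ/(2 + δ) = (220 − μ)² / (μ·(2 + δ)) = 33.091319.

33.091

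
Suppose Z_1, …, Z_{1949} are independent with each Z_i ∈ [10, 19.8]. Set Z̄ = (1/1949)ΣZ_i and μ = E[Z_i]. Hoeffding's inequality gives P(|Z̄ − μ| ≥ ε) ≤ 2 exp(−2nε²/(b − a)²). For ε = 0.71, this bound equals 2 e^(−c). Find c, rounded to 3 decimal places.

20.460

c = 2nε²/(b − a)² = 2·1949·0.71² / 9.8² = 20.4600.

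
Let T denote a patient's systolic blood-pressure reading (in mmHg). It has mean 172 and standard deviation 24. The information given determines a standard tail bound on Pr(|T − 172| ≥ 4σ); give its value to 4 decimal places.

0.0625

Mean and variance are known, so Chebyshev's inequality applies.
Chebyshev: Pr(|T − μ| ≥ t) ≤ Var(T)/t².
Var(T) = σ² = 24² = 576.
t = 4·24 = 96.
Bound = 576 / 9216 = 0.0625.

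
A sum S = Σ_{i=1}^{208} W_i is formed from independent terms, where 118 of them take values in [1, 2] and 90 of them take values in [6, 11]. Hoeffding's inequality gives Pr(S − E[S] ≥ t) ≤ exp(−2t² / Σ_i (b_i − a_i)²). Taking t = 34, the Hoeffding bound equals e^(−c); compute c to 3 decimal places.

0.976

Σ(b_i − a_i)² = 118·1² + 90·5² = 2368.
c = 2t² / 2368 = 2·34² / 2368 = 0.9764.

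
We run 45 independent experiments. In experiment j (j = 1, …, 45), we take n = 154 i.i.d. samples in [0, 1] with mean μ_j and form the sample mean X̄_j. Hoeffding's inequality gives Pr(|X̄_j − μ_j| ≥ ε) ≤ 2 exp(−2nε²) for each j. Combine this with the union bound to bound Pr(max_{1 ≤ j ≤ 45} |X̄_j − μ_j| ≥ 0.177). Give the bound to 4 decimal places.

0.0058

Per-experiment Hoeffding bound: 2·exp(−2·154·0.177²) = 2·exp(−9.64933) = 0.00012894.
Union bound over 45 events: 45·0.00012894 = 0.00580.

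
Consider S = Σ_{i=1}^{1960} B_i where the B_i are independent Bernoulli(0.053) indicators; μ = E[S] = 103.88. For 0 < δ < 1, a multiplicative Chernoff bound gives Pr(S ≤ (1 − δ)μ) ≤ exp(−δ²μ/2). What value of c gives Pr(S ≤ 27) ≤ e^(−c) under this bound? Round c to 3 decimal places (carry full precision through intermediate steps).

Write 27 = (1 − δ)μ, so δ = 1 − 27/103.88 = 0.7400847…
Then the exponent is δ²μ/2 = (μ − 27)²/(2μ) = 28.448856.

28.449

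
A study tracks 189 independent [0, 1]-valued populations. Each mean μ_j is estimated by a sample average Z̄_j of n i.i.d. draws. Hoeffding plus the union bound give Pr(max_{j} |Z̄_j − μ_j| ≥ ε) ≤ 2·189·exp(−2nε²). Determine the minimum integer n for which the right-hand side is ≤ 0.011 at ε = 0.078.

Need 2·189·exp(−2nε²) ≤ 0.011, i.e. exp(−2nε²) ≤ 0.011/378.
So 2nε² ≥ ln(378/0.011) = 10.444754.
Hence n ≥ 10.444754/(2·0.078²) = 858.379.
The smallest integer n is 859.

859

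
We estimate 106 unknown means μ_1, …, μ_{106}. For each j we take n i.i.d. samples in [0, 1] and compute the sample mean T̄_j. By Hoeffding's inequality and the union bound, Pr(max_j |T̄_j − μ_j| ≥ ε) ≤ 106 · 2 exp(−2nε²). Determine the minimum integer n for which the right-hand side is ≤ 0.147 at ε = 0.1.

364

Need 2·106·exp(−2nε²) ≤ 0.147, i.e. exp(−2nε²) ≤ 0.147/212.
So 2nε² ≥ ln(212/0.147) = 7.273909.
Hence n ≥ 7.273909/(2·0.1²) = 363.695.
The smallest integer n is 364.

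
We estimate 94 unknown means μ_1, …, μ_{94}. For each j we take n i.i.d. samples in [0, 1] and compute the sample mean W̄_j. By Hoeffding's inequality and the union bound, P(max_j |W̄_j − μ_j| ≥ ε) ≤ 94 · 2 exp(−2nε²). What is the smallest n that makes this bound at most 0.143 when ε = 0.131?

Need 2·94·exp(−2nε²) ≤ 0.143, i.e. exp(−2nε²) ≤ 0.143/188.
So 2nε² ≥ ln(188/0.143) = 7.181353.
Hence n ≥ 7.181353/(2·0.131²) = 209.235.
The smallest integer n is 210.

210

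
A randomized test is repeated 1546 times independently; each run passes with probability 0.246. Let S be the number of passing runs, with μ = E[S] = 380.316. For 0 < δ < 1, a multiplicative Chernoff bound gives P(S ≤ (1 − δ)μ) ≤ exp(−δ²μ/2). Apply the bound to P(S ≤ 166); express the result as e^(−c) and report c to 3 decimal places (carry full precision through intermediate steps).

60.386

Write 166 = (1 − δ)μ, so δ = 1 − 166/380.316 = 0.5635209…
Then the exponent is δ²μ/2 = (μ − 166)²/(2μ) = 60.385768.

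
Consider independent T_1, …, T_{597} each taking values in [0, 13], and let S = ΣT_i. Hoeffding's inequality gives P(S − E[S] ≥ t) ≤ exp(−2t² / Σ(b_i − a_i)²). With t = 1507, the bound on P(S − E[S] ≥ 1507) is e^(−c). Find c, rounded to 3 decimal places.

45.019

Σ(b_i − a_i)² = 597·(13)² = 100893.
c = 2t²/100893 = 2·1507²/100893 = 45.0190.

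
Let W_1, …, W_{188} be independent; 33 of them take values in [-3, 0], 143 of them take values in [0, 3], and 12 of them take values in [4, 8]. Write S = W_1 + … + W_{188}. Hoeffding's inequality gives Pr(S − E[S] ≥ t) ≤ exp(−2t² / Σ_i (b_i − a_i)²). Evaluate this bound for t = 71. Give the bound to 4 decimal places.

Σ(b_i − a_i)² = 33·3² + 143·3² + 12·4² = 1776.
Exponent = 2·71² / 1776 = 5.67680.
Bound = exp(−5.67680) = 0.00342.

0.0034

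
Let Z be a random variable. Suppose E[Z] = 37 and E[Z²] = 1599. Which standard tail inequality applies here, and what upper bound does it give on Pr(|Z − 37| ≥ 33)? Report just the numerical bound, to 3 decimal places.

The first two moments determine the variance, so Chebyshev's inequality is the sharpest standard bound available.
Var(Z) = E[Z²] − (E[Z])² = 1599 − 1369 = 230.
Chebyshev's inequality: Pr(|Z − μ| ≥ t) ≤ Var(Z)/t² = 230/1089 = 0.2112.

0.211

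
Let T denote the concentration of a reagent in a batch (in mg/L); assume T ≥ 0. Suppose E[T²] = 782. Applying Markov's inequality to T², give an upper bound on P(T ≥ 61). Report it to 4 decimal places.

0.2102

Since T ≥ 0, the event {T ≥ 61} is the same as {T² ≥ 3721}.
Markov's inequality applied to T² gives P(T² ≥ 3721) ≤ E[T²]/3721 = 782/3721 = 0.2102.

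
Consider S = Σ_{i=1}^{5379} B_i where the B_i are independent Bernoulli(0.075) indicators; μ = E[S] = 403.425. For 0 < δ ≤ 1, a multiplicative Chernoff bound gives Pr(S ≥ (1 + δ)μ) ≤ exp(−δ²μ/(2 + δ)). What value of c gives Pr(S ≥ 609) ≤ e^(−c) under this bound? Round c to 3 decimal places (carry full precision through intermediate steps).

41.742

Write 609 = (1 + δ)μ, so δ = 609/403.425 − 1 = 0.5095743…
Then the exponent is δ²μ/(2 + δ) = (609 − μ)² / (μ·(2 + δ)) = 41.742431.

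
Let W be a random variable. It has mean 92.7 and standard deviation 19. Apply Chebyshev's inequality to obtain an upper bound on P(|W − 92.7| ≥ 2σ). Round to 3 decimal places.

0.250

Chebyshev: P(|W − μ| ≥ t) ≤ Var(W)/t².
Var(W) = σ² = 19² = 361.
t = 2·19 = 38.
Bound = 361 / 1444 = 0.2500.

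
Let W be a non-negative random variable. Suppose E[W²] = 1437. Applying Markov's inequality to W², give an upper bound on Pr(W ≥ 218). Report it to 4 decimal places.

Since W ≥ 0, the event {W ≥ 218} is the same as {W² ≥ 47524}.
Markov's inequality applied to W² gives Pr(W² ≥ 47524) ≤ E[W²]/47524 = 1437/47524 = 0.0302.

0.0302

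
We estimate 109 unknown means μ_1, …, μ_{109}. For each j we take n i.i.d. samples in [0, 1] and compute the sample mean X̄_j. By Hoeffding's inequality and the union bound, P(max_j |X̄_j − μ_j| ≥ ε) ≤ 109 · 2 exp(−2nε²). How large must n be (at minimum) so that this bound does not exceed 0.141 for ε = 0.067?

Need 2·109·exp(−2nε²) ≤ 0.141, i.e. exp(−2nε²) ≤ 0.141/218.
So 2nε² ≥ ln(218/0.141) = 7.343490.
Hence n ≥ 7.343490/(2·0.067²) = 817.943.
The smallest integer n is 818.

818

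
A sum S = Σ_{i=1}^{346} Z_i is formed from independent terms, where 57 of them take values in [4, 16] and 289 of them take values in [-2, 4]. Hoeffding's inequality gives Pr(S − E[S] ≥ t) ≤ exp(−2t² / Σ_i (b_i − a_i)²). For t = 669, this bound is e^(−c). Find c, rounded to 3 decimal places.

48.094

Σ(b_i − a_i)² = 57·12² + 289·6² = 18612.
c = 2t² / 18612 = 2·669² / 18612 = 48.0938.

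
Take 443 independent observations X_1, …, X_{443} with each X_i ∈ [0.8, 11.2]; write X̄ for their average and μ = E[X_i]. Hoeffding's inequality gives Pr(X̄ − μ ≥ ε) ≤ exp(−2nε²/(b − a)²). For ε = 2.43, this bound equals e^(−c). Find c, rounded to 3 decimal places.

c = 2nε²/(b − a)² = 2·443·2.43² / 10.4² = 48.3704.

48.370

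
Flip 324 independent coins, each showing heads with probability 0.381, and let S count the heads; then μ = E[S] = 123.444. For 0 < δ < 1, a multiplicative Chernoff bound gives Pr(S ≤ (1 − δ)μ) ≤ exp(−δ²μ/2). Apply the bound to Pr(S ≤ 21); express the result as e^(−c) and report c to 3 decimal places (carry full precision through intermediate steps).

Write 21 = (1 − δ)μ, so δ = 1 − 21/123.444 = 0.8298824…
Then the exponent is δ²μ/2 = (μ − 21)²/(2μ) = 42.508235.

42.508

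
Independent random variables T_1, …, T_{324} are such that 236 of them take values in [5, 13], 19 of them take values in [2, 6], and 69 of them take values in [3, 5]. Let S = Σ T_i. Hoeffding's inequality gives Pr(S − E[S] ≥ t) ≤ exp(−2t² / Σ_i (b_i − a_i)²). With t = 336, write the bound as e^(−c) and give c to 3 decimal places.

Σ(b_i − a_i)² = 236·8² + 19·4² + 69·2² = 15684.
c = 2t² / 15684 = 2·336² / 15684 = 14.3963.

14.396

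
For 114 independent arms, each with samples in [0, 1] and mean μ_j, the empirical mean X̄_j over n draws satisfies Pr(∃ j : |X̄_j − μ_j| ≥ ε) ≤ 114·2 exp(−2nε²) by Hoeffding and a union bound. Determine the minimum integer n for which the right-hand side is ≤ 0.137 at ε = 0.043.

2006

Need 2·114·exp(−2nε²) ≤ 0.137, i.e. exp(−2nε²) ≤ 0.137/228.
So 2nε² ≥ ln(228/0.137) = 7.417120.
Hence n ≥ 7.417120/(2·0.043²) = 2005.711.
The smallest integer n is 2006.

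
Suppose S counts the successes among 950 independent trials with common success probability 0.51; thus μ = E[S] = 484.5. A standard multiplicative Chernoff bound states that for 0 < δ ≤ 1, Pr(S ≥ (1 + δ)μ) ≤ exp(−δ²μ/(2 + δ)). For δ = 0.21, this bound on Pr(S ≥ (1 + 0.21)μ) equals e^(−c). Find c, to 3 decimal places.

c = δ²μ/(2 + δ) = 0.21²·484.5/(2 + 0.21) = 9.6681.

9.668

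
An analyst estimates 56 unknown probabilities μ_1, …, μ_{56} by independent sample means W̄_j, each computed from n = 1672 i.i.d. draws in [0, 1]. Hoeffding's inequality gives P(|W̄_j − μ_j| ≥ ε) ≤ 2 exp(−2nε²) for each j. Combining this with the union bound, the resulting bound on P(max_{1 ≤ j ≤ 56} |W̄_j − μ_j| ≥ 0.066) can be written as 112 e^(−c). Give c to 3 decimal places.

14.566

Union bound over the 56 events: P(max_{1 ≤ j ≤ 56} |W̄_j − μ_j| ≥ 0.066) ≤ 56·2·exp(−2nε²) = 112 exp(−2·1672·0.066²).
So c = 2·1672·0.066² = 14.5665.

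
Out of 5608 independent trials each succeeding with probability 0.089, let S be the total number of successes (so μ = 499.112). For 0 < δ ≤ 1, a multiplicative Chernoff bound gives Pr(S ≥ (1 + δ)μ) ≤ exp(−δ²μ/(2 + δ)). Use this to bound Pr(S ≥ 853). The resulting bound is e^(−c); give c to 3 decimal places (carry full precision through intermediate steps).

Write 853 = (1 + δ)μ, so δ = 853/499.112 − 1 = 0.7090352…
Then the exponent is δ²μ/(2 + δ) = (853 − μ)² / (μ·(2 + δ)) = 92.623035.

92.623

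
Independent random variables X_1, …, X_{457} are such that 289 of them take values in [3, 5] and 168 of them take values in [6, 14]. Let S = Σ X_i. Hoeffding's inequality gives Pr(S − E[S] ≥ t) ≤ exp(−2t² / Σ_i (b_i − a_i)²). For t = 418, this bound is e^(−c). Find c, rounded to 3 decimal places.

29.346

Σ(b_i − a_i)² = 289·2² + 168·8² = 11908.
c = 2t² / 11908 = 2·418² / 11908 = 29.3456.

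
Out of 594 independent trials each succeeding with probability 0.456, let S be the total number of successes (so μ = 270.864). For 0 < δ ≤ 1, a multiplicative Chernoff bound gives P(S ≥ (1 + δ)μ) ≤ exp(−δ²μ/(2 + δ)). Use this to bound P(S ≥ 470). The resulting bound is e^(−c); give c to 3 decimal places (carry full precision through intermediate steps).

Write 470 = (1 + δ)μ, so δ = 470/270.864 − 1 = 0.7351881…
Then the exponent is δ²μ/(2 + δ) = (470 − μ)² / (μ·(2 + δ)) = 53.525541.

53.526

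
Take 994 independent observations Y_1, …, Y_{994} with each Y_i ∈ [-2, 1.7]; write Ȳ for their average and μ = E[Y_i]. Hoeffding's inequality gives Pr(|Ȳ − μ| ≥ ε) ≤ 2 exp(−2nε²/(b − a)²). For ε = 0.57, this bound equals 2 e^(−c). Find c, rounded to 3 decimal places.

47.181

c = 2nε²/(b − a)² = 2·994·0.57² / 3.7² = 47.1805.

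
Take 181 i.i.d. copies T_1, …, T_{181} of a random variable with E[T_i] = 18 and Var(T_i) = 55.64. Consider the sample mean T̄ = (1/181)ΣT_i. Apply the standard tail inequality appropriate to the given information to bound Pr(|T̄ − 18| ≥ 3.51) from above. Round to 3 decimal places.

With mean and variance of each term known, Chebyshev's inequality bounds the deviation of the sum (or sample mean).
Var(T̄) = Var(T_i)/n = 55.64/181 = 0.3074.
Chebyshev: Pr(|T̄ − 18| ≥ 3.51) ≤ Var(T̄)/(3.51)² = 55.64/(181·3.51²) = 0.0250.

0.025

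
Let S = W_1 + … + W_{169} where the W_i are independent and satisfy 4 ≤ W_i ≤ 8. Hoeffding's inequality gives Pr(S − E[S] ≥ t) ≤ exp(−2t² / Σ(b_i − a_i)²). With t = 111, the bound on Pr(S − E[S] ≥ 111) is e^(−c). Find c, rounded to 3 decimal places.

9.113

Σ(b_i − a_i)² = 169·(4)² = 2704.
c = 2t²/2704 = 2·111²/2704 = 9.1132.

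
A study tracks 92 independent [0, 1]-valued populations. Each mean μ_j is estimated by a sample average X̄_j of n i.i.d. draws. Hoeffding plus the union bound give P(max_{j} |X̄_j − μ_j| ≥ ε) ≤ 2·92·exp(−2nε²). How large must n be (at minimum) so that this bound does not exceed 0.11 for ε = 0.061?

Need 2·92·exp(−2nε²) ≤ 0.11, i.e. exp(−2nε²) ≤ 0.11/184.
So 2nε² ≥ ln(184/0.11) = 7.422211.
Hence n ≥ 7.422211/(2·0.061²) = 997.341.
The smallest integer n is 998.

998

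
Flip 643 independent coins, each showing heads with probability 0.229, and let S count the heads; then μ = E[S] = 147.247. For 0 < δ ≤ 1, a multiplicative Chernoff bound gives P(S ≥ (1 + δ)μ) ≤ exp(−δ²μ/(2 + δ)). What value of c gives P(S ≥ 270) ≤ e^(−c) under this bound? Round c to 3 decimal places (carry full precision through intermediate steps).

Write 270 = (1 + δ)μ, so δ = 270/147.247 − 1 = 0.8336537…
Then the exponent is δ²μ/(2 + δ) = (270 − μ)² / (μ·(2 + δ)) = 36.113619.

36.114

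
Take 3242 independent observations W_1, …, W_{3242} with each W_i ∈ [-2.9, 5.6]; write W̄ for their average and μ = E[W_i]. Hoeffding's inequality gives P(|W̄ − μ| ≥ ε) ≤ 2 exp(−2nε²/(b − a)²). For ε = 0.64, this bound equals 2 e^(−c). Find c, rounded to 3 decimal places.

36.759

c = 2nε²/(b − a)² = 2·3242·0.64² / 8.5² = 36.7591.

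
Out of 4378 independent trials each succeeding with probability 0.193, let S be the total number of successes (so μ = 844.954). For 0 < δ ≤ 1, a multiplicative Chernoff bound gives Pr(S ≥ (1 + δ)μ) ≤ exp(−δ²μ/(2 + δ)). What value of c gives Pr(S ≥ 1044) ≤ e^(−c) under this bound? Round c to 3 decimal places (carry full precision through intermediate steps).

20.974

Write 1044 = (1 + δ)μ, so δ = 1044/844.954 − 1 = 0.2355702…
Then the exponent is δ²μ/(2 + δ) = (1044 − μ)² / (μ·(2 + δ)) = 20.974206.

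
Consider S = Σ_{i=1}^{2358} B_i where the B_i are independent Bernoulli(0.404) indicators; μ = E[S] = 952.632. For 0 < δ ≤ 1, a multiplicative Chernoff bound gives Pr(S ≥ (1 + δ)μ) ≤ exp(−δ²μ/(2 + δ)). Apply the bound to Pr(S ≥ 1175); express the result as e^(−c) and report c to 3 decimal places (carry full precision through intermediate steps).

23.241

Write 1175 = (1 + δ)μ, so δ = 1175/952.632 − 1 = 0.2334249…
Then the exponent is δ²μ/(2 + δ) = (1175 − μ)² / (μ·(2 + δ)) = 23.240639.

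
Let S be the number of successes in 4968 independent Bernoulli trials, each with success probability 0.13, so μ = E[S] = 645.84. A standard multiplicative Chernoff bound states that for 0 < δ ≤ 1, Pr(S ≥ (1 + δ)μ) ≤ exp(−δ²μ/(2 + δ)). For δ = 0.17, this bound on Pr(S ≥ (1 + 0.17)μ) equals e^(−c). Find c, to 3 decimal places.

c = δ²μ/(2 + δ) = 0.17²·645.84/(2 + 0.17) = 8.6013.

8.601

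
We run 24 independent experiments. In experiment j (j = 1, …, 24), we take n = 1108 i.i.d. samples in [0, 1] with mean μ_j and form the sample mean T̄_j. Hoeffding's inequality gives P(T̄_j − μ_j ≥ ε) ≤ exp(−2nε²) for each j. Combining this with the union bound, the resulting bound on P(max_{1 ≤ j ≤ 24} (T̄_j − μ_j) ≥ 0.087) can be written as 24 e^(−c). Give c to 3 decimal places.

Union bound over the 24 events: P(max_{1 ≤ j ≤ 24} (T̄_j − μ_j) ≥ 0.087) ≤ 24·exp(−2nε²) = 24 exp(−2·1108·0.087²).
So c = 2·1108·0.087² = 16.7729.

16.773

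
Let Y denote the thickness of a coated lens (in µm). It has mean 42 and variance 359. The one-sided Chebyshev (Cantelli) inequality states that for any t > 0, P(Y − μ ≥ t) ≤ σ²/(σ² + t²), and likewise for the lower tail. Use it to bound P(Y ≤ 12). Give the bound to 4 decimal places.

0.2851

Here σ² = 359 and t = 30, so σ² + t² = 1259.
Cantelli's bound: 359/1259 = 0.2851.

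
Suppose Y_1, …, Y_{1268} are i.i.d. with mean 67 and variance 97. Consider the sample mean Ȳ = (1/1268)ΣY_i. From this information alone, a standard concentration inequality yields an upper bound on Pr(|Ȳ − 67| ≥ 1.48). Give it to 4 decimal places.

With mean and variance of each term known, Chebyshev's inequality bounds the deviation of the sum (or sample mean).
Var(Ȳ) = Var(Y_i)/n = 97/1268 = 0.076498.
Chebyshev: Pr(|Ȳ − 67| ≥ 1.48) ≤ Var(Ȳ)/(1.48)² = 97/(1268·1.48²) = 0.0349.

0.0349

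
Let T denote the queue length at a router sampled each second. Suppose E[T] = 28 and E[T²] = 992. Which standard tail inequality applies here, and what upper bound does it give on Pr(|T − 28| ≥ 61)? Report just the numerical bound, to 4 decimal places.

0.0559

The first two moments determine the variance, so Chebyshev's inequality is the sharpest standard bound available.
Var(T) = E[T²] − (E[T])² = 992 − 784 = 208.
Chebyshev's inequality: Pr(|T − μ| ≥ t) ≤ Var(T)/t² = 208/3721 = 0.0559.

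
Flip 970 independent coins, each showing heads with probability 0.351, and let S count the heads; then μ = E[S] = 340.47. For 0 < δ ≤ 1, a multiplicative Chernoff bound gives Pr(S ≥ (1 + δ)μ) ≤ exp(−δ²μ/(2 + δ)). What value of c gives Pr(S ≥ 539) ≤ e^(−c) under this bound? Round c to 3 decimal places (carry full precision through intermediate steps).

44.816

Write 539 = (1 + δ)μ, so δ = 539/340.47 − 1 = 0.5831057…
Then the exponent is δ²μ/(2 + δ) = (539 − μ)² / (μ·(2 + δ)) = 44.815811.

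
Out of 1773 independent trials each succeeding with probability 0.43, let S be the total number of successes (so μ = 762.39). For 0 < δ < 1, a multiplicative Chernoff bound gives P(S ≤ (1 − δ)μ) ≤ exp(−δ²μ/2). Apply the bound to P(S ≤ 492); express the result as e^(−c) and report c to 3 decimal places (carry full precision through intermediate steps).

Write 492 = (1 − δ)μ, so δ = 1 − 492/762.39 = 0.354661…
Then the exponent is δ²μ/2 = (μ − 492)²/(2μ) = 47.948394.

47.948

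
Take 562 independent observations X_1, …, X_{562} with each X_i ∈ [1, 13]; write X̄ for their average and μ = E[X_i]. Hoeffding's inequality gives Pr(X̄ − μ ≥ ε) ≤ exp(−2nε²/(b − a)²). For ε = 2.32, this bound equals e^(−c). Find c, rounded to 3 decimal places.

42.013

c = 2nε²/(b − a)² = 2·562·2.32² / 12² = 42.0126.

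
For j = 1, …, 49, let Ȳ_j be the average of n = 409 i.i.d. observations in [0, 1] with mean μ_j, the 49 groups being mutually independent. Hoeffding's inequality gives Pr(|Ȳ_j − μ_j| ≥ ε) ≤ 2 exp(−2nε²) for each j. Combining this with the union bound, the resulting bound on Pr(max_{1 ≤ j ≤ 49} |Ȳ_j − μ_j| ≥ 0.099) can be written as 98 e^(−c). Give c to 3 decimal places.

Union bound over the 49 events: Pr(max_{1 ≤ j ≤ 49} |Ȳ_j − μ_j| ≥ 0.099) ≤ 49·2·exp(−2nε²) = 98 exp(−2·409·0.099²).
So c = 2·409·0.099² = 8.0172.

8.017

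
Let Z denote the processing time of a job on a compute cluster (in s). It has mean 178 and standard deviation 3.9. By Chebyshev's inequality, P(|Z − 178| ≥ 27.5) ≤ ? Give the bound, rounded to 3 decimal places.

0.020

Chebyshev: P(|Z − μ| ≥ t) ≤ Var(Z)/t².
Var(Z) = σ² = 3.9² = 15.21.
Bound = 15.21 / 756.25 = 0.0201.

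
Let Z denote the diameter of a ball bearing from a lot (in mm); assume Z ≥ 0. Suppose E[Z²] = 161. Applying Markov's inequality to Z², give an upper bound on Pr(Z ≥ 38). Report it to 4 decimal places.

Since Z ≥ 0, the event {Z ≥ 38} is the same as {Z² ≥ 1444}.
Markov's inequality applied to Z² gives Pr(Z² ≥ 1444) ≤ E[Z²]/1444 = 161/1444 = 0.1115.

0.1115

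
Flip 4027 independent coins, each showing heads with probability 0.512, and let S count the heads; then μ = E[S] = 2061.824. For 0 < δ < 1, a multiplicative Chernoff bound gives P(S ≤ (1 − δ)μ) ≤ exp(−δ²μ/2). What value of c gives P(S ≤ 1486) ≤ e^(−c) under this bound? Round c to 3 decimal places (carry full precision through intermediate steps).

Write 1486 = (1 − δ)μ, so δ = 1 − 1486/2061.824 = 0.2792789…
Then the exponent is δ²μ/2 = (μ − 1486)²/(2μ) = 80.407755.

80.408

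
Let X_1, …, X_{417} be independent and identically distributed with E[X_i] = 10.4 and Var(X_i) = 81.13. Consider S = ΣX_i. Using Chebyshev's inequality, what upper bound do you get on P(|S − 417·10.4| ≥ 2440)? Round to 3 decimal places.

Var(S) = n·Var(X_i) = 417·81.13 = 33831.21.
Chebyshev: P(|S − 417·10.4| ≥ 2440) ≤ Var(S)/2440² = 33831.21/5953600 = 0.0057.

0.006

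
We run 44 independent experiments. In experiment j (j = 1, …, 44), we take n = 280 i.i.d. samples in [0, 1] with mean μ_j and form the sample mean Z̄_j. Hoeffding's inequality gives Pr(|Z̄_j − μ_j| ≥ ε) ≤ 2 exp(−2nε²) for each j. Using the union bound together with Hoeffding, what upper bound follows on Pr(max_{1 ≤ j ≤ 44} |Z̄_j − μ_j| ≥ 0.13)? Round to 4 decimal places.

Per-experiment Hoeffding bound: 2·exp(−2·280·0.13²) = 2·exp(−9.46400) = 0.00015519.
Union bound over 44 events: 44·0.00015519 = 0.00683.

0.0068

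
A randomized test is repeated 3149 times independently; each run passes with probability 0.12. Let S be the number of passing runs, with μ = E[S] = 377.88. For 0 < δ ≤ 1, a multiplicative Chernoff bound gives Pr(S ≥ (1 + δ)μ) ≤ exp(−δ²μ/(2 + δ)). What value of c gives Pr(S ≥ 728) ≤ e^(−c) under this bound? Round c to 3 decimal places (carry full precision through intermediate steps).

110.847

Write 728 = (1 + δ)μ, so δ = 728/377.88 − 1 = 0.9265375…
Then the exponent is δ²μ/(2 + δ) = (728 − μ)² / (μ·(2 + δ)) = 110.847483.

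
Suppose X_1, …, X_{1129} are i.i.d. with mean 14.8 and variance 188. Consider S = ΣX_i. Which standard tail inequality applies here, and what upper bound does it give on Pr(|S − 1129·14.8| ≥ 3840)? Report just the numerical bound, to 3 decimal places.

With mean and variance of each term known, Chebyshev's inequality bounds the deviation of the sum (or sample mean).
Var(S) = n·Var(X_i) = 1129·188 = 212252.
Chebyshev: Pr(|S − 1129·14.8| ≥ 3840) ≤ Var(S)/3840² = 212252/14745600 = 0.0144.

0.014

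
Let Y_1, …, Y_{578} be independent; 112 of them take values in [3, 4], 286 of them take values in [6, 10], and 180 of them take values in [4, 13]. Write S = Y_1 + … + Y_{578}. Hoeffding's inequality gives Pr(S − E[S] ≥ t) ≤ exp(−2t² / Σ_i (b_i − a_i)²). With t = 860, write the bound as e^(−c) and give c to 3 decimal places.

Σ(b_i − a_i)² = 112·1² + 286·4² + 180·9² = 19268.
c = 2t² / 19268 = 2·860² / 19268 = 76.7698.

76.770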